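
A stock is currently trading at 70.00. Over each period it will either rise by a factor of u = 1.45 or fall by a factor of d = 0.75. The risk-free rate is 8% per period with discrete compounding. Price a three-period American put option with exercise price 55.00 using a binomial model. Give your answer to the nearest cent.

Risk-neutral probability p = (1 + 0.08 − 0.75)/(1.45 − 0.75) = 0.3300/0.7000 = 0.4714
Terminal stock prices: S_uuu = 213.4, S_uud = 110.4, S_udd = 57.09, S_ddd = 29.53
Terminal payoffs (K − S): max(-158.4, 0) = 0, max(-55.38, 0) = 0, max(-2.094, 0) = 0, max(25.47, 0) = 25.47
Node uu (S = 147.2): continuation = 1/1.08·[0.4714·0.0000 + 0.5286·0.0000] = 0.0000; exercise value = 0.0000 ≤ continuation, so V_uu = 0.0000
Node ud (S = 76.12): continuation = 1/1.08·[0.4714·0.0000 + 0.5286·0.0000] = 0.0000; exercise value = 0.0000 ≤ continuation, so V_ud = 0.0000
Node dd (S = 39.38): continuation = 1/1.08·[0.4714·0.0000 + 0.5286·25.4688] = 12.4649; exercise value = 15.6250 > continuation, so V_dd = 15.6250 (exercise)
Node u (S = 101.5): continuation = 1/1.08·[0.4714·0.0000 + 0.5286·0.0000] = 0.0000; exercise value = 0.0000 ≤ continuation, so V_u = 0.0000
Node d (S = 52.5): continuation = 1/1.08·[0.4714·0.0000 + 0.5286·15.6250] = 7.6472; exercise value = 2.5000 ≤ continuation, so V_d = 7.6472
Node 0 (S = 70): continuation = 1/1.08·[0.4714·0.0000 + 0.5286·7.6472] = 3.7427; exercise value = 0.0000 ≤ continuation, so V_0 = 3.7427

3.74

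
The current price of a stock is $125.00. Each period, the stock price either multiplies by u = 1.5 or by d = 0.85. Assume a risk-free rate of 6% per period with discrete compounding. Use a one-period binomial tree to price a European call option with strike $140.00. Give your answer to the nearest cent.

$14.48

Risk-neutral probability p = (1 + 0.06 − 0.85)/(1.5 − 0.85) = 0.2100/0.6500 = 0.3231
Terminal stock prices: S_u = 187.5, S_d = 106.2
Terminal payoffs (S − K): max(47.5, 0) = 47.5, max(-33.75, 0) = 0
Node 0 (S = 125): V_0 = 1/1.06·[0.3231·47.5000 + 0.6769·0.0000] = 14.4775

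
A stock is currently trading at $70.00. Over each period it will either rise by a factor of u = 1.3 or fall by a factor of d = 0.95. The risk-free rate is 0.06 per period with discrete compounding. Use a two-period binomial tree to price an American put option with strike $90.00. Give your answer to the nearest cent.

Risk-neutral probability p = (1 + 0.06 − 0.95)/(1.3 − 0.95) = 0.1100/0.3500 = 0.3143
Terminal stock prices: S_uu = 118.3, S_ud = 86.45, S_dd = 63.17
Terminal payoffs (K − S): max(-28.3, 0) = 0, max(3.55, 0) = 3.55, max(26.83, 0) = 26.83
Node u (S = 91): continuation = 1/1.06·[0.3143·0.0000 + 0.6857·3.5500] = 2.2965; exercise value = 0.0000 ≤ continuation, so V_u = 2.2965
Node d (S = 66.5): continuation = 1/1.06·[0.3143·3.5500 + 0.6857·26.8250] = 18.4057; exercise value = 23.5000 > continuation, so V_d = 23.5000 (exercise)
Node 0 (S = 70): continuation = 1/1.06·[0.3143·2.2965 + 0.6857·23.5000] = 15.8831; exercise value = 20.0000 > continuation, so V_0 = 20.0000 (exercise)

$20.00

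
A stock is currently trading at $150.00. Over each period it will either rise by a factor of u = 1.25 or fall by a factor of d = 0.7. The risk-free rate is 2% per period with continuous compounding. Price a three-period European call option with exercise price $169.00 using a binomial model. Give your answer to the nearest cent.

$23.04

Risk-neutral probability p = (e^0.02 − 0.7)/(1.25 − 0.7) = 0.3202/0.5500 = 0.5822
Terminal stock prices: S_uuu = 293, S_uud = 164.1, S_udd = 91.87, S_ddd = 51.45
Terminal payoffs (S − K): max(124, 0) = 124, max(-4.938, 0) = 0, max(-77.13, 0) = 0, max(-117.6, 0) = 0
Node uu (S = 234.4): V_uu = e^(−0.02)·[0.5822·123.9688 + 0.4178·0.0000] = 70.7435
Node ud (S = 131.2): V_ud = e^(−0.02)·[0.5822·0.0000 + 0.4178·0.0000] = 0.0000
Node dd (S = 73.5): V_dd = e^(−0.02)·[0.5822·0.0000 + 0.4178·0.0000] = 0.0000
Node u (S = 187.5): V_u = e^(−0.02)·[0.5822·70.7435 + 0.4178·0.0000] = 40.3702
Node d (S = 105): V_d = e^(−0.02)·[0.5822·0.0000 + 0.4178·0.0000] = 0.0000
Node 0 (S = 150): V_0 = e^(−0.02)·[0.5822·40.3702 + 0.4178·0.0000] = 23.0375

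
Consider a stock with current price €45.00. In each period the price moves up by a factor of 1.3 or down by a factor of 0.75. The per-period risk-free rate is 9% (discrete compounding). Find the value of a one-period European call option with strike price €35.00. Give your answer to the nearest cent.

Risk-neutral probability p = (1 + 0.09 − 0.75)/(1.3 − 0.75) = 0.3400/0.5500 = 0.6182
Terminal stock prices: S_u = 58.5, S_d = 33.75
Terminal payoffs (S − K): max(23.5, 0) = 23.5, max(-1.25, 0) = 0
Node 0 (S = 45): V_0 = 1/1.09·[0.6182·23.5000 + 0.3818·0.0000] = 13.3278

€13.33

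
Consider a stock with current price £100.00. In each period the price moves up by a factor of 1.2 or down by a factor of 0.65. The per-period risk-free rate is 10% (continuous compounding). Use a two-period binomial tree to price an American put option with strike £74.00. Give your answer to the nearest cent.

£1.40

Risk-neutral probability p = (e^0.1 − 0.65)/(1.2 − 0.65) = 0.4552/0.5500 = 0.8276
Terminal stock prices: S_uu = 144, S_ud = 78, S_dd = 42.25
Terminal payoffs (K − S): max(-70, 0) = 0, max(-4, 0) = 0, max(31.75, 0) = 31.75
Node u (S = 120): continuation = e^(−0.1)·[0.8276·0.0000 + 0.1724·0.0000] = 0.0000; exercise value = 0.0000 ≤ continuation, so V_u = 0.0000
Node d (S = 65): continuation = e^(−0.1)·[0.8276·0.0000 + 0.1724·31.7500] = 4.9533; exercise value = 9.0000 > continuation, so V_d = 9.0000 (exercise)
Node 0 (S = 100): continuation = e^(−0.1)·[0.8276·0.0000 + 0.1724·9.0000] = 1.4041; exercise value = 0.0000 ≤ continuation, so V_0 = 1.4041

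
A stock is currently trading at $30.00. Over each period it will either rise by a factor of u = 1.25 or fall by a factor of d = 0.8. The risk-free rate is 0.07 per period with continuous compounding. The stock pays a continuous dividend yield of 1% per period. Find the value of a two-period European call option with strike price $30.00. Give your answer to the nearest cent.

$4.97

Per-period risk-free factor R = e^0.07 = 1.0725; dividend-adjusted growth = e^(0.07−0.01) = 1.0618.
Risk-neutral probability p = (1.0618 − 0.8)/(1.25 − 0.8) = 0.2618/0.4500 = 0.5819
Terminal stock prices: S_uu = 46.88, S_ud = 30, S_dd = 19.2
Terminal payoffs (S − K): max(16.88, 0) = 16.88, max(0, 0) = 0, max(-10.8, 0) = 0
Node u (S = 37.5): V_u = e^(−0.07)·[0.5819·16.8750 + 0.4181·0.0000] = 9.1551
Node d (S = 24): V_d = e^(−0.07)·[0.5819·0.0000 + 0.4181·0.0000] = 0.0000
Node 0 (S = 30): V_0 = e^(−0.07)·[0.5819·9.1551 + 0.4181·0.0000] = 4.9668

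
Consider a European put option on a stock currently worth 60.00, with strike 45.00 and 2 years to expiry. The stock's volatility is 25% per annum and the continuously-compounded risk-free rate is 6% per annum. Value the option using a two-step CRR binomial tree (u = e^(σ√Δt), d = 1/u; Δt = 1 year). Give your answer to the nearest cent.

CRR parameters: u = e^(σ√Δt) = e^(0.25·√1) = 1.2840, d = 1/u = 0.7788
Per-period rate: rΔt = 0.06·1 = 0.06, so R = e^0.06 = 1.0618
Risk-neutral probability p = (e^0.06 − 0.7788)/(1.2840 − 0.7788) = 0.2830/0.5052 = 0.5602
Terminal stock prices: S_uu = 98.92, S_ud = 60, S_dd = 36.39
Terminal payoffs (K − S): max(-53.92, 0) = 0, max(-15, 0) = 0, max(8.608, 0) = 8.608
Node u (S = 77.04): V_u = e^(−0.06)·[0.5602·0.0000 + 0.4398·0.0000] = 0.0000
Node d (S = 46.73): V_d = e^(−0.06)·[0.5602·0.0000 + 0.4398·8.6082] = 3.5653
Node 0 (S = 60): V_0 = e^(−0.06)·[0.5602·0.0000 + 0.4398·3.5653] = 1.4766

1.48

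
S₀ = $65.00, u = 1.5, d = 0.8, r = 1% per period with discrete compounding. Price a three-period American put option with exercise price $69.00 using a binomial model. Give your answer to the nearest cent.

$15.04

Risk-neutral probability p = (1 + 0.01 − 0.8)/(1.5 − 0.8) = 0.2100/0.7000 = 0.3000
Terminal stock prices: S_uuu = 219.4, S_uud = 117, S_udd = 62.4, S_ddd = 33.28
Terminal payoffs (K − S): max(-150.4, 0) = 0, max(-48, 0) = 0, max(6.6, 0) = 6.6, max(35.72, 0) = 35.72
Node uu (S = 146.2): continuation = 1/1.01·[0.3000·0.0000 + 0.7000·0.0000] = 0.0000; exercise value = 0.0000 ≤ continuation, so V_uu = 0.0000
Node ud (S = 78): continuation = 1/1.01·[0.3000·0.0000 + 0.7000·6.6000] = 4.5743; exercise value = 0.0000 ≤ continuation, so V_ud = 4.5743
Node dd (S = 41.6): continuation = 1/1.01·[0.3000·6.6000 + 0.7000·35.7200] = 26.7168; exercise value = 27.4000 > continuation, so V_dd = 27.4000 (exercise)
Node u (S = 97.5): continuation = 1/1.01·[0.3000·0.0000 + 0.7000·4.5743] = 3.1703; exercise value = 0.0000 ≤ continuation, so V_u = 3.1703
Node d (S = 52): continuation = 1/1.01·[0.3000·4.5743 + 0.7000·27.4000] = 20.3488; exercise value = 17.0000 ≤ continuation, so V_d = 20.3488
Node 0 (S = 65): continuation = 1/1.01·[0.3000·3.1703 + 0.7000·20.3488] = 15.0448; exercise value = 4.0000 ≤ continuation, so V_0 = 15.0448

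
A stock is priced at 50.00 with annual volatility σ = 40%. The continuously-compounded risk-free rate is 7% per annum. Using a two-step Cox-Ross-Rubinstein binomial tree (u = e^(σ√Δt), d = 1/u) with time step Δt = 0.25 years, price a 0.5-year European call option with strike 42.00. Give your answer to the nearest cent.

11.54

CRR parameters: u = e^(σ√Δt) = e^(0.4·√0.25) = 1.2214, d = 1/u = 0.8187
Per-period rate: rΔt = 0.07·0.25 = 0.0175, so R = e^0.0175 = 1.0177
Risk-neutral probability p = (e^0.0175 − 0.8187)/(1.2214 − 0.8187) = 0.1989/0.4027 = 0.4940
Terminal stock prices: S_uu = 74.59, S_ud = 50, S_dd = 33.52
Terminal payoffs (S − K): max(32.59, 0) = 32.59, max(8, 0) = 8, max(-8.484, 0) = 0
Node u (S = 61.07): V_u = e^(−0.0175)·[0.4940·32.5912 + 0.5060·8.0000] = 19.7987
Node d (S = 40.94): V_d = e^(−0.0175)·[0.4940·8.0000 + 0.5060·0.0000] = 3.8835
Node 0 (S = 50): V_0 = e^(−0.0175)·[0.4940·19.7987 + 0.5060·3.8835] = 11.5420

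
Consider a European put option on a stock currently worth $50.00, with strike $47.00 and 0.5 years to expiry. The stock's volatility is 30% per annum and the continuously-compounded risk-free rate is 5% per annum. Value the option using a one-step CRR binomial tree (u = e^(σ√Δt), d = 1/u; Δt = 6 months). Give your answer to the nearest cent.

CRR parameters: u = e^(σ√Δt) = e^(0.3·√0.5) = 1.2363, d = 1/u = 0.8089
Per-period rate: rΔt = 0.05·0.5 = 0.025, so R = e^0.025 = 1.0253
Risk-neutral probability p = (e^0.025 − 0.8089)/(1.2363 − 0.8089) = 0.2165/0.4275 = 0.5064
Terminal stock prices: S_u = 61.82, S_d = 40.44
Terminal payoffs (K − S): max(-14.82, 0) = 0, max(6.557, 0) = 6.557
Node 0 (S = 50): V_0 = e^(−0.025)·[0.5064·0.0000 + 0.4936·6.5571] = 3.1568

$3.16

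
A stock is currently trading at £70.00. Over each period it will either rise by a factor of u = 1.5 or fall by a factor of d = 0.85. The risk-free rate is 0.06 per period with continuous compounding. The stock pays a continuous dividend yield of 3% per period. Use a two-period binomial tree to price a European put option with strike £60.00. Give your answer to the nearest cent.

£4.36

Per-period risk-free factor R = e^0.06 = 1.0618; dividend-adjusted growth = e^(0.06−0.03) = 1.0305.
Risk-neutral probability p = (1.0305 − 0.85)/(1.5 − 0.85) = 0.1805/0.6500 = 0.2776
Terminal stock prices: S_uu = 157.5, S_ud = 89.25, S_dd = 50.57
Terminal payoffs (K − S): max(-97.5, 0) = 0, max(-29.25, 0) = 0, max(9.425, 0) = 9.425
Node u (S = 105): V_u = e^(−0.06)·[0.2776·0.0000 + 0.7224·0.0000] = 0.0000
Node d (S = 59.5): V_d = e^(−0.06)·[0.2776·0.0000 + 0.7224·9.4250] = 6.4119
Node 0 (S = 70): V_0 = e^(−0.06)·[0.2776·0.0000 + 0.7224·6.4119] = 4.3621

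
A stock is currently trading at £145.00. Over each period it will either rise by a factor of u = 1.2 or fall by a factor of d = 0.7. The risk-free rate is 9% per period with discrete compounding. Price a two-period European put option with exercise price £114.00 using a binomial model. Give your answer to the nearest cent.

£1.75

Risk-neutral probability p = (1 + 0.09 − 0.7)/(1.2 − 0.7) = 0.3900/0.5000 = 0.7800
Terminal stock prices: S_uu = 208.8, S_ud = 121.8, S_dd = 71.05
Terminal payoffs (K − S): max(-94.8, 0) = 0, max(-7.8, 0) = 0, max(42.95, 0) = 42.95
Node u (S = 174): V_u = 1/1.09·[0.7800·0.0000 + 0.2200·0.0000] = 0.0000
Node d (S = 101.5): V_d = 1/1.09·[0.7800·0.0000 + 0.2200·42.9500] = 8.6688
Node 0 (S = 145): V_0 = 1/1.09·[0.7800·0.0000 + 0.2200·8.6688] = 1.7497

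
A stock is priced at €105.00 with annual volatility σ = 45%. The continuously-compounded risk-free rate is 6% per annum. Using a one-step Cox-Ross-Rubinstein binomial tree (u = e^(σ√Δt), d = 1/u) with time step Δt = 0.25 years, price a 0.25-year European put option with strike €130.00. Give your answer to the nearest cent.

€23.77

CRR parameters: u = e^(σ√Δt) = e^(0.45·√0.25) = 1.2523, d = 1/u = 0.7985
Per-period rate: rΔt = 0.06·0.25 = 0.015, so R = e^0.015 = 1.0151
Risk-neutral probability p = (e^0.015 − 0.7985)/(1.2523 − 0.7985) = 0.2166/0.4538 = 0.4773
Terminal stock prices: S_u = 131.5, S_d = 83.84
Terminal payoffs (K − S): max(-1.494, 0) = 0, max(46.16, 0) = 46.16
Node 0 (S = 105): V_0 = e^(−0.015)·[0.4773·0.0000 + 0.5227·46.1558] = 23.7670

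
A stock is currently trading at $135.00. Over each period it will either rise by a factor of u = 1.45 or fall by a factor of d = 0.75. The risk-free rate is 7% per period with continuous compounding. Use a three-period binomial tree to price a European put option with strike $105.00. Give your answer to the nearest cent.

Risk-neutral probability p = (e^0.07 − 0.75)/(1.45 − 0.75) = 0.3225/0.7000 = 0.4607
Terminal stock prices: S_uuu = 411.6, S_uud = 212.9, S_udd = 110.1, S_ddd = 56.95
Terminal payoffs (K − S): max(-306.6, 0) = 0, max(-107.9, 0) = 0, max(-5.109, 0) = 0, max(48.05, 0) = 48.05
Node uu (S = 283.8): V_uu = e^(−0.07)·[0.4607·0.0000 + 0.5393·0.0000] = 0.0000
Node ud (S = 146.8): V_ud = e^(−0.07)·[0.4607·0.0000 + 0.5393·0.0000] = 0.0000
Node dd (S = 75.94): V_dd = e^(−0.07)·[0.4607·0.0000 + 0.5393·48.0469] = 24.1587
Node u (S = 195.8): V_u = e^(−0.07)·[0.4607·0.0000 + 0.5393·0.0000] = 0.0000
Node d (S = 101.2): V_d = e^(−0.07)·[0.4607·0.0000 + 0.5393·24.1587] = 12.1474
Node 0 (S = 135): V_0 = e^(−0.07)·[0.4607·0.0000 + 0.5393·12.1474] = 6.1079

$6.11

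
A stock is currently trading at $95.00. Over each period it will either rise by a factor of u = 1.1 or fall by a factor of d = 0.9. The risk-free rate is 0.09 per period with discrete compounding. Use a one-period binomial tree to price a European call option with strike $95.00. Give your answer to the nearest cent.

$8.28

Risk-neutral probability p = (1 + 0.09 − 0.9)/(1.1 − 0.9) = 0.1900/0.2000 = 0.9500
Terminal stock prices: S_u = 104.5, S_d = 85.5
Terminal payoffs (S − K): max(9.5, 0) = 9.5, max(-9.5, 0) = 0
Node 0 (S = 95): V_0 = 1/1.09·[0.9500·9.5000 + 0.0500·0.0000] = 8.2798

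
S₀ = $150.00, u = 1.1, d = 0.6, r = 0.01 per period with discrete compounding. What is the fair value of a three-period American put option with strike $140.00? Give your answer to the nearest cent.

Risk-neutral probability p = (1 + 0.01 − 0.6)/(1.1 − 0.6) = 0.4100/0.5000 = 0.8200
Terminal stock prices: S_uuu = 199.7, S_uud = 108.9, S_udd = 59.4, S_ddd = 32.4
Terminal payoffs (K − S): max(-59.65, 0) = 0, max(31.1, 0) = 31.1, max(80.6, 0) = 80.6, max(107.6, 0) = 107.6
Node uu (S = 181.5): continuation = 1/1.01·[0.8200·0.0000 + 0.1800·31.1000] = 5.5426; exercise value = 0.0000 ≤ continuation, so V_uu = 5.5426
Node ud (S = 99): continuation = 1/1.01·[0.8200·31.1000 + 0.1800·80.6000] = 39.6139; exercise value = 41.0000 > continuation, so V_ud = 41.0000 (exercise)
Node dd (S = 54): continuation = 1/1.01·[0.8200·80.6000 + 0.1800·107.6000] = 84.6139; exercise value = 86.0000 > continuation, so V_dd = 86.0000 (exercise)
Node u (S = 165): continuation = 1/1.01·[0.8200·5.5426 + 0.1800·41.0000] = 11.8068; exercise value = 0.0000 ≤ continuation, so V_u = 11.8068
Node d (S = 90): continuation = 1/1.01·[0.8200·41.0000 + 0.1800·86.0000] = 48.6139; exercise value = 50.0000 > continuation, so V_d = 50.0000 (exercise)
Node 0 (S = 150): continuation = 1/1.01·[0.8200·11.8068 + 0.1800·50.0000] = 18.4966; exercise value = 0.0000 ≤ continuation, so V_0 = 18.4966

$18.50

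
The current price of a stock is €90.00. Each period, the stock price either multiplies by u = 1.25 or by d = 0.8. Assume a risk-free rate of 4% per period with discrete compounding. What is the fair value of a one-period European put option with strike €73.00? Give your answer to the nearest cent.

€0.45

Risk-neutral probability p = (1 + 0.04 − 0.8)/(1.25 − 0.8) = 0.2400/0.4500 = 0.5333
Terminal stock prices: S_u = 112.5, S_d = 72
Terminal payoffs (K − S): max(-39.5, 0) = 0, max(1, 0) = 1
Node 0 (S = 90): V_0 = 1/1.04·[0.5333·0.0000 + 0.4667·1.0000] = 0.4487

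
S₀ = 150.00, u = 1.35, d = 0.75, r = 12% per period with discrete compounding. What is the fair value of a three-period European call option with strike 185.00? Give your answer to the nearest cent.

Risk-neutral probability p = (1 + 0.12 − 0.75)/(1.35 − 0.75) = 0.3700/0.6000 = 0.6167
Terminal stock prices: S_uuu = 369.1, S_uud = 205, S_udd = 113.9, S_ddd = 63.28
Terminal payoffs (S − K): max(184.1, 0) = 184.1, max(20.03, 0) = 20.03, max(-71.09, 0) = 0, max(-121.7, 0) = 0
Node uu (S = 273.4): V_uu = 1/1.12·[0.6167·184.0563 + 0.3833·20.0313] = 108.1964
Node ud (S = 151.9): V_ud = 1/1.12·[0.6167·20.0313 + 0.3833·0.0000] = 11.0291
Node dd (S = 84.38): V_dd = 1/1.12·[0.6167·0.0000 + 0.3833·0.0000] = 0.0000
Node u (S = 202.5): V_u = 1/1.12·[0.6167·108.1964 + 0.3833·11.0291] = 63.3473
Node d (S = 112.5): V_d = 1/1.12·[0.6167·11.0291 + 0.3833·0.0000] = 6.0726
Node 0 (S = 150): V_0 = 1/1.12·[0.6167·63.3473 + 0.3833·6.0726] = 36.9571

36.96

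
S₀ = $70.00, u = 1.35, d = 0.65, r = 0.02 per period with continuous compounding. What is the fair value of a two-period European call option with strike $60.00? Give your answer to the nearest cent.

$18.84

Risk-neutral probability p = (e^0.02 − 0.65)/(1.35 − 0.65) = 0.3702/0.7000 = 0.5289
Terminal stock prices: S_uu = 127.6, S_ud = 61.43, S_dd = 29.58
Terminal payoffs (S − K): max(67.58, 0) = 67.58, max(1.425, 0) = 1.425, max(-30.42, 0) = 0
Node u (S = 94.5): V_u = e^(−0.02)·[0.5289·67.5750 + 0.4711·1.4250] = 35.6881
Node d (S = 45.5): V_d = e^(−0.02)·[0.5289·1.4250 + 0.4711·0.0000] = 0.7387
Node 0 (S = 70): V_0 = e^(−0.02)·[0.5289·35.6881 + 0.4711·0.7387] = 18.8414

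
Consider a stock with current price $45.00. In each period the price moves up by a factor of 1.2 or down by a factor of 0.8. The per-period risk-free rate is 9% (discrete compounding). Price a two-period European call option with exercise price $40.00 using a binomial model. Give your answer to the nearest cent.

Risk-neutral probability p = (1 + 0.09 − 0.8)/(1.2 − 0.8) = 0.2900/0.4000 = 0.7250
Terminal stock prices: S_uu = 64.8, S_ud = 43.2, S_dd = 28.8
Terminal payoffs (S − K): max(24.8, 0) = 24.8, max(3.2, 0) = 3.2, max(-11.2, 0) = 0
Node u (S = 54): V_u = 1/1.09·[0.7250·24.8000 + 0.2750·3.2000] = 17.3028
Node d (S = 36): V_d = 1/1.09·[0.7250·3.2000 + 0.2750·0.0000] = 2.1284
Node 0 (S = 45): V_0 = 1/1.09·[0.7250·17.3028 + 0.2750·2.1284] = 12.0457

$12.05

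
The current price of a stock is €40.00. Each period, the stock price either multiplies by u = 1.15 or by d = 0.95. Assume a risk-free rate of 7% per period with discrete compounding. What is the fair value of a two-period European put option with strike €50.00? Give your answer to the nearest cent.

€4.58

Risk-neutral probability p = (1 + 0.07 − 0.95)/(1.15 − 0.95) = 0.1200/0.2000 = 0.6000
Terminal stock prices: S_uu = 52.9, S_ud = 43.7, S_dd = 36.1
Terminal payoffs (K − S): max(-2.9, 0) = 0, max(6.3, 0) = 6.3, max(13.9, 0) = 13.9
Node u (S = 46): V_u = 1/1.07·[0.6000·0.0000 + 0.4000·6.3000] = 2.3551
Node d (S = 38): V_d = 1/1.07·[0.6000·6.3000 + 0.4000·13.9000] = 8.7290
Node 0 (S = 40): V_0 = 1/1.07·[0.6000·2.3551 + 0.4000·8.7290] = 4.5838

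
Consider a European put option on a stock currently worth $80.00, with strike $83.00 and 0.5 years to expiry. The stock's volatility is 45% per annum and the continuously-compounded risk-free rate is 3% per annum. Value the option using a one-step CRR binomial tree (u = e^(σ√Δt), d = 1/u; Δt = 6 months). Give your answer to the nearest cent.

CRR parameters: u = e^(σ√Δt) = e^(0.45·√0.5) = 1.3746, d = 1/u = 0.7275
Per-period rate: rΔt = 0.03·0.5 = 0.015, so R = e^0.015 = 1.0151
Risk-neutral probability p = (e^0.015 − 0.7275)/(1.3746 − 0.7275) = 0.2877/0.6472 = 0.4445
Terminal stock prices: S_u = 110, S_d = 58.2
Terminal payoffs (K − S): max(-26.97, 0) = 0, max(24.8, 0) = 24.8
Node 0 (S = 80): V_0 = e^(−0.015)·[0.4445·0.0000 + 0.5555·24.8033] = 13.5739

$13.57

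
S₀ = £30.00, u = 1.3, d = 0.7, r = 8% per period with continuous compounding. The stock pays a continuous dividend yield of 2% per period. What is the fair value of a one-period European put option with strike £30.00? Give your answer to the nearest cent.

Per-period risk-free factor R = e^0.08 = 1.0833; dividend-adjusted growth = e^(0.08−0.02) = 1.0618.
Risk-neutral probability p = (1.0618 − 0.7)/(1.3 − 0.7) = 0.3618/0.6000 = 0.6031
Terminal stock prices: S_u = 39, S_d = 21
Terminal payoffs (K − S): max(-9, 0) = 0, max(9, 0) = 9
Node 0 (S = 30): V_0 = e^(−0.08)·[0.6031·0.0000 + 0.3969·9.0000] = 3.2978

£3.30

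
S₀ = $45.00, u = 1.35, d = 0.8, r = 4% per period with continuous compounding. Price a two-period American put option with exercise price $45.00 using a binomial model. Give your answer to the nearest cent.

$4.86

Risk-neutral probability p = (e^0.04 − 0.8)/(1.35 − 0.8) = 0.2408/0.5500 = 0.4378
Terminal stock prices: S_uu = 82.01, S_ud = 48.6, S_dd = 28.8
Terminal payoffs (K − S): max(-37.01, 0) = 0, max(-3.6, 0) = 0, max(16.2, 0) = 16.2
Node u (S = 60.75): continuation = e^(−0.04)·[0.4378·0.0000 + 0.5622·0.0000] = 0.0000; exercise value = 0.0000 ≤ continuation, so V_u = 0.0000
Node d (S = 36): continuation = e^(−0.04)·[0.4378·0.0000 + 0.5622·16.2000] = 8.7499; exercise value = 9.0000 > continuation, so V_d = 9.0000 (exercise)
Node 0 (S = 45): continuation = e^(−0.04)·[0.4378·0.0000 + 0.5622·9.0000] = 4.8611; exercise value = 0.0000 ≤ continuation, so V_0 = 4.8611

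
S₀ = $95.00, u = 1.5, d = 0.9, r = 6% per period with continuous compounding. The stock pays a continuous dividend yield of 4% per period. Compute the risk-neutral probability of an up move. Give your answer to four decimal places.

p = 0.2003

Per-period risk-free factor R = e^0.06 = 1.0618; dividend-adjusted growth = e^(0.06−0.04) = 1.0202.
Risk-neutral probability p = (1.0202 − 0.9)/(1.5 − 0.9) = 0.1202/0.6000 = 0.2003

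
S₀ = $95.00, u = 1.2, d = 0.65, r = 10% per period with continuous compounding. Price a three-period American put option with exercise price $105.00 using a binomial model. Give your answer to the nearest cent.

$11.76

Risk-neutral probability p = (e^0.1 − 0.65)/(1.2 − 0.65) = 0.4552/0.5500 = 0.8276
Terminal stock prices: S_uuu = 164.2, S_uud = 88.92, S_udd = 48.17, S_ddd = 26.09
Terminal payoffs (K − S): max(-59.16, 0) = 0, max(16.08, 0) = 16.08, max(56.83, 0) = 56.83, max(78.91, 0) = 78.91
Node uu (S = 136.8): continuation = e^(−0.1)·[0.8276·0.0000 + 0.1724·16.0800] = 2.5086; exercise value = 0.0000 ≤ continuation, so V_uu = 2.5086
Node ud (S = 74.1): continuation = e^(−0.1)·[0.8276·16.0800 + 0.1724·56.8350] = 20.9079; exercise value = 30.9000 > continuation, so V_ud = 30.9000 (exercise)
Node dd (S = 40.14): continuation = e^(−0.1)·[0.8276·56.8350 + 0.1724·78.9106] = 54.8704; exercise value = 64.8625 > continuation, so V_dd = 64.8625 (exercise)
Node u (S = 114): continuation = e^(−0.1)·[0.8276·2.5086 + 0.1724·30.9000] = 6.6992; exercise value = 0.0000 ≤ continuation, so V_u = 6.6992
Node d (S = 61.75): continuation = e^(−0.1)·[0.8276·30.9000 + 0.1724·64.8625] = 33.2579; exercise value = 43.2500 > continuation, so V_d = 43.2500 (exercise)
Node 0 (S = 95): continuation = e^(−0.1)·[0.8276·6.6992 + 0.1724·43.2500] = 11.7639; exercise value = 10.0000 ≤ continuation, so V_0 = 11.7639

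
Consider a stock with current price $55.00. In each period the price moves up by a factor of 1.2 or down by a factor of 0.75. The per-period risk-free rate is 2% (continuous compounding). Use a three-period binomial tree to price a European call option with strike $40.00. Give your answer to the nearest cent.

$19.12

Risk-neutral probability p = (e^0.02 − 0.75)/(1.2 − 0.75) = 0.2702/0.4500 = 0.6004
Terminal stock prices: S_uuu = 95.04, S_uud = 59.4, S_udd = 37.12, S_ddd = 23.2
Terminal payoffs (S − K): max(55.04, 0) = 55.04, max(19.4, 0) = 19.4, max(-2.875, 0) = 0, max(-16.8, 0) = 0
Node uu (S = 79.2): V_uu = e^(−0.02)·[0.6004·55.0400 + 0.3996·19.4000] = 39.9921
Node ud (S = 49.5): V_ud = e^(−0.02)·[0.6004·19.4000 + 0.3996·0.0000] = 11.4180
Node dd (S = 30.94): V_dd = e^(−0.02)·[0.6004·0.0000 + 0.3996·0.0000] = 0.0000
Node u (S = 66): V_u = e^(−0.02)·[0.6004·39.9921 + 0.3996·11.4180] = 28.0094
Node d (S = 41.25): V_d = e^(−0.02)·[0.6004·11.4180 + 0.3996·0.0000] = 6.7202
Node 0 (S = 55): V_0 = e^(−0.02)·[0.6004·28.0094 + 0.3996·6.7202] = 19.1170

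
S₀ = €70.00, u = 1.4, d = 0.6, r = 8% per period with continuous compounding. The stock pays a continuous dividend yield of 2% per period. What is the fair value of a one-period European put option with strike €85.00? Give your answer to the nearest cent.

€16.78

Per-period risk-free factor R = e^0.08 = 1.0833; dividend-adjusted growth = e^(0.08−0.02) = 1.0618.
Risk-neutral probability p = (1.0618 − 0.6)/(1.4 − 0.6) = 0.4618/0.8000 = 0.5773
Terminal stock prices: S_u = 98, S_d = 42
Terminal payoffs (K − S): max(-13, 0) = 0, max(43, 0) = 43
Node 0 (S = 70): V_0 = e^(−0.08)·[0.5773·0.0000 + 0.4227·43.0000] = 16.7788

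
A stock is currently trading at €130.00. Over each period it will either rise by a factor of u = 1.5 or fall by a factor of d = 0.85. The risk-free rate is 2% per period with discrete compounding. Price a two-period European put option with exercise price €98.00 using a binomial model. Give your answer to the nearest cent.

Risk-neutral probability p = (1 + 0.02 − 0.85)/(1.5 − 0.85) = 0.1700/0.6500 = 0.2615
Terminal stock prices: S_uu = 292.5, S_ud = 165.8, S_dd = 93.92
Terminal payoffs (K − S): max(-194.5, 0) = 0, max(-67.75, 0) = 0, max(4.075, 0) = 4.075
Node u (S = 195): V_u = 1/1.02·[0.2615·0.0000 + 0.7385·0.0000] = 0.0000
Node d (S = 110.5): V_d = 1/1.02·[0.2615·0.0000 + 0.7385·4.0750] = 2.9502
Node 0 (S = 130): V_0 = 1/1.02·[0.2615·0.0000 + 0.7385·2.9502] = 2.1359

€2.14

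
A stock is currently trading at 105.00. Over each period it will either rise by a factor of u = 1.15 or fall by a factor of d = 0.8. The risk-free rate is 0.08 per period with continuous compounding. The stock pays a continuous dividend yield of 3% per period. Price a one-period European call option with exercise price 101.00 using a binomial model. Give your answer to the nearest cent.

13.09

Per-period risk-free factor R = e^0.08 = 1.0833; dividend-adjusted growth = e^(0.08−0.03) = 1.0513.
Risk-neutral probability p = (1.0513 − 0.8)/(1.15 − 0.8) = 0.2513/0.3500 = 0.7179
Terminal stock prices: S_u = 120.7, S_d = 84
Terminal payoffs (S − K): max(19.75, 0) = 19.75, max(-17, 0) = 0
Node 0 (S = 105): V_0 = e^(−0.08)·[0.7179·19.7500 + 0.2821·0.0000] = 13.0887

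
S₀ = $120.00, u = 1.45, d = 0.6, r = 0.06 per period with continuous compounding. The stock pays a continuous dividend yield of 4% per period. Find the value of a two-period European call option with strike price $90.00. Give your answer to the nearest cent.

$41.56

Per-period risk-free factor R = e^0.06 = 1.0618; dividend-adjusted growth = e^(0.06−0.04) = 1.0202.
Risk-neutral probability p = (1.0202 − 0.6)/(1.45 − 0.6) = 0.4202/0.8500 = 0.4944
Terminal stock prices: S_uu = 252.3, S_ud = 104.4, S_dd = 43.2
Terminal payoffs (S − K): max(162.3, 0) = 162.3, max(14.4, 0) = 14.4, max(-46.8, 0) = 0
Node u (S = 174): V_u = e^(−0.06)·[0.4944·162.3000 + 0.5056·14.4000] = 82.4186
Node d (S = 72): V_d = e^(−0.06)·[0.4944·14.4000 + 0.5056·0.0000] = 6.7041
Node 0 (S = 120): V_0 = e^(−0.06)·[0.4944·82.4186 + 0.5056·6.7041] = 41.5637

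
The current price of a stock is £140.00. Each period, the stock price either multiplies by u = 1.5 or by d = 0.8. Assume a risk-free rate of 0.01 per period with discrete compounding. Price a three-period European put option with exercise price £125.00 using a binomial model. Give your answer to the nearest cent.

£17.75

Risk-neutral probability p = (1 + 0.01 − 0.8)/(1.5 − 0.8) = 0.2100/0.7000 = 0.3000
Terminal stock prices: S_uuu = 472.5, S_uud = 252, S_udd = 134.4, S_ddd = 71.68
Terminal payoffs (K − S): max(-347.5, 0) = 0, max(-127, 0) = 0, max(-9.4, 0) = 0, max(53.32, 0) = 53.32
Node uu (S = 315): V_uu = 1/1.01·[0.3000·0.0000 + 0.7000·0.0000] = 0.0000
Node ud (S = 168): V_ud = 1/1.01·[0.3000·0.0000 + 0.7000·0.0000] = 0.0000
Node dd (S = 89.6): V_dd = 1/1.01·[0.3000·0.0000 + 0.7000·53.3200] = 36.9545
Node u (S = 210): V_u = 1/1.01·[0.3000·0.0000 + 0.7000·0.0000] = 0.0000
Node d (S = 112): V_d = 1/1.01·[0.3000·0.0000 + 0.7000·36.9545] = 25.6120
Node 0 (S = 140): V_0 = 1/1.01·[0.3000·0.0000 + 0.7000·25.6120] = 17.7509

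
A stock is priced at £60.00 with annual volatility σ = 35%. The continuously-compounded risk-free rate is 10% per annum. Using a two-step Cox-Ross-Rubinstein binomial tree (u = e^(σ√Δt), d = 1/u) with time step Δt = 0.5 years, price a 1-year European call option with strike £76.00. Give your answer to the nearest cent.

£5.94

CRR parameters: u = e^(σ√Δt) = e^(0.35·√0.5) = 1.2808, d = 1/u = 0.7808
Per-period rate: rΔt = 0.1·0.5 = 0.05, so R = e^0.05 = 1.0513
Risk-neutral probability p = (e^0.05 − 0.7808)/(1.2808 − 0.7808) = 0.2705/0.5000 = 0.5410
Terminal stock prices: S_uu = 98.43, S_ud = 60, S_dd = 36.58
Terminal payoffs (S − K): max(22.43, 0) = 22.43, max(-16, 0) = 0, max(-39.42, 0) = 0
Node u (S = 76.85): V_u = e^(−0.05)·[0.5410·22.4274 + 0.4590·0.0000] = 11.5410
Node d (S = 46.85): V_d = e^(−0.05)·[0.5410·0.0000 + 0.4590·0.0000] = 0.0000
Node 0 (S = 60): V_0 = e^(−0.05)·[0.5410·11.5410 + 0.4590·0.0000] = 5.9389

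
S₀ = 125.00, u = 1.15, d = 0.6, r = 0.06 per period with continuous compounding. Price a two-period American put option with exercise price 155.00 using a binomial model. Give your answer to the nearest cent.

30.00

Risk-neutral probability p = (e^0.06 − 0.6)/(1.15 − 0.6) = 0.4618/0.5500 = 0.8397
Terminal stock prices: S_uu = 165.3, S_ud = 86.25, S_dd = 45
Terminal payoffs (K − S): max(-10.31, 0) = 0, max(68.75, 0) = 68.75, max(110, 0) = 110
Node u (S = 143.8): continuation = e^(−0.06)·[0.8397·0.0000 + 0.1603·68.7500] = 10.3787; exercise value = 11.2500 > continuation, so V_u = 11.2500 (exercise)
Node d (S = 75): continuation = e^(−0.06)·[0.8397·68.7500 + 0.1603·110.0000] = 70.9735; exercise value = 80.0000 > continuation, so V_d = 80.0000 (exercise)
Node 0 (S = 125): continuation = e^(−0.06)·[0.8397·11.2500 + 0.1603·80.0000] = 20.9735; exercise value = 30.0000 > continuation, so V_0 = 30.0000 (exercise)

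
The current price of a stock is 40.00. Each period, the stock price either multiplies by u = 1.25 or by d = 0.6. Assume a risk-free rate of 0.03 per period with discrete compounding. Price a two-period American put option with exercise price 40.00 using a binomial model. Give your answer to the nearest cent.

7.37

Risk-neutral probability p = (1 + 0.03 − 0.6)/(1.25 − 0.6) = 0.4300/0.6500 = 0.6615
Terminal stock prices: S_uu = 62.5, S_ud = 30, S_dd = 14.4
Terminal payoffs (K − S): max(-22.5, 0) = 0, max(10, 0) = 10, max(25.6, 0) = 25.6
Node u (S = 50): continuation = 1/1.03·[0.6615·0.0000 + 0.3385·10.0000] = 3.2860; exercise value = 0.0000 ≤ continuation, so V_u = 3.2860
Node d (S = 24): continuation = 1/1.03·[0.6615·10.0000 + 0.3385·25.6000] = 14.8350; exercise value = 16.0000 > continuation, so V_d = 16.0000 (exercise)
Node 0 (S = 40): continuation = 1/1.03·[0.6615·3.2860 + 0.3385·16.0000] = 7.3682; exercise value = 0.0000 ≤ continuation, so V_0 = 7.3682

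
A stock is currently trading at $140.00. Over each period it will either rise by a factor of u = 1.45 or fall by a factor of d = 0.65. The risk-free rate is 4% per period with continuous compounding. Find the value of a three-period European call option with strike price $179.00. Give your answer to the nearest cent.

Risk-neutral probability p = (e^0.04 − 0.65)/(1.45 − 0.65) = 0.3908/0.8000 = 0.4885
Terminal stock prices: S_uuu = 426.8, S_uud = 191.3, S_udd = 85.77, S_ddd = 38.45
Terminal payoffs (S − K): max(247.8, 0) = 247.8, max(12.33, 0) = 12.33, max(-93.23, 0) = 0, max(-140.6, 0) = 0
Node uu (S = 294.4): V_uu = e^(−0.04)·[0.4885·247.8075 + 0.5115·12.3275] = 122.3687
Node ud (S = 132): V_ud = e^(−0.04)·[0.4885·12.3275 + 0.5115·0.0000] = 5.7860
Node dd (S = 59.15): V_dd = e^(−0.04)·[0.4885·0.0000 + 0.5115·0.0000] = 0.0000
Node u (S = 203): V_u = e^(−0.04)·[0.4885·122.3687 + 0.5115·5.7860] = 60.2782
Node d (S = 91): V_d = e^(−0.04)·[0.4885·5.7860 + 0.5115·0.0000] = 2.7157
Node 0 (S = 140): V_0 = e^(−0.04)·[0.4885·60.2782 + 0.5115·2.7157] = 29.6267

$29.63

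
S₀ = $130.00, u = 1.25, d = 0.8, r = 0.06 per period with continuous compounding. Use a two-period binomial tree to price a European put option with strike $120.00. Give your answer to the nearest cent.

$5.71

Risk-neutral probability p = (e^0.06 − 0.8)/(1.25 − 0.8) = 0.2618/0.4500 = 0.5819
Terminal stock prices: S_uu = 203.1, S_ud = 130, S_dd = 83.2
Terminal payoffs (K − S): max(-83.12, 0) = 0, max(-10, 0) = 0, max(36.8, 0) = 36.8
Node u (S = 162.5): V_u = e^(−0.06)·[0.5819·0.0000 + 0.4181·0.0000] = 0.0000
Node d (S = 104): V_d = e^(−0.06)·[0.5819·0.0000 + 0.4181·36.8000] = 14.4915
Node 0 (S = 130): V_0 = e^(−0.06)·[0.5819·0.0000 + 0.4181·14.4915] = 5.7066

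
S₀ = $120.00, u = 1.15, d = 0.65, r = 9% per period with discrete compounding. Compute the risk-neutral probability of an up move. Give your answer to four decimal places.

p = 0.8800

Risk-neutral probability p = (1 + 0.09 − 0.65)/(1.15 − 0.65) = 0.4400/0.5000 = 0.8800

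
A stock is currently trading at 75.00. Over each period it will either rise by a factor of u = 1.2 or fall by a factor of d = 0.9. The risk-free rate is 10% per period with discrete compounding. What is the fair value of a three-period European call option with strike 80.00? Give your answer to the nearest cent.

16.78

Risk-neutral probability p = (1 + 0.1 − 0.9)/(1.2 − 0.9) = 0.2000/0.3000 = 0.6667
Terminal stock prices: S_uuu = 129.6, S_uud = 97.2, S_udd = 72.9, S_ddd = 54.68
Terminal payoffs (S − K): max(49.6, 0) = 49.6, max(17.2, 0) = 17.2, max(-7.1, 0) = 0, max(-25.32, 0) = 0
Node uu (S = 108): V_uu = 1/1.1·[0.6667·49.6000 + 0.3333·17.2000] = 35.2727
Node ud (S = 81): V_ud = 1/1.1·[0.6667·17.2000 + 0.3333·0.0000] = 10.4242
Node dd (S = 60.75): V_dd = 1/1.1·[0.6667·0.0000 + 0.3333·0.0000] = 0.0000
Node u (S = 90): V_u = 1/1.1·[0.6667·35.2727 + 0.3333·10.4242] = 24.5363
Node d (S = 67.5): V_d = 1/1.1·[0.6667·10.4242 + 0.3333·0.0000] = 6.3177
Node 0 (S = 75): V_0 = 1/1.1·[0.6667·24.5363 + 0.3333·6.3177] = 16.7849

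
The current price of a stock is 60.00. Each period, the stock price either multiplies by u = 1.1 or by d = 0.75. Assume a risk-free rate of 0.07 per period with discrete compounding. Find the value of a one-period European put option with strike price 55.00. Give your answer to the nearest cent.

Risk-neutral probability p = (1 + 0.07 − 0.75)/(1.1 − 0.75) = 0.3200/0.3500 = 0.9143
Terminal stock prices: S_u = 66, S_d = 45
Terminal payoffs (K − S): max(-11, 0) = 0, max(10, 0) = 10
Node 0 (S = 60): V_0 = 1/1.07·[0.9143·0.0000 + 0.0857·10.0000] = 0.8011

0.80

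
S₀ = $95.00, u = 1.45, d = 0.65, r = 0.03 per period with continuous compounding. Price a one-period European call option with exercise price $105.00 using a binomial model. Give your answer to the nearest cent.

$15.11

Risk-neutral probability p = (e^0.03 − 0.65)/(1.45 − 0.65) = 0.3805/0.8000 = 0.4756
Terminal stock prices: S_u = 137.8, S_d = 61.75
Terminal payoffs (S − K): max(32.75, 0) = 32.75, max(-43.25, 0) = 0
Node 0 (S = 95): V_0 = e^(−0.03)·[0.4756·32.7500 + 0.5244·0.0000] = 15.1146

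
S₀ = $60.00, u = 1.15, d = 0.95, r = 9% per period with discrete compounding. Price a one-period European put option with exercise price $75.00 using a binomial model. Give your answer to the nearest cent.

$8.81

Risk-neutral probability p = (1 + 0.09 − 0.95)/(1.15 − 0.95) = 0.1400/0.2000 = 0.7000
Terminal stock prices: S_u = 69, S_d = 57
Terminal payoffs (K − S): max(6, 0) = 6, max(18, 0) = 18
Node 0 (S = 60): V_0 = 1/1.09·[0.7000·6.0000 + 0.3000·18.0000] = 8.8073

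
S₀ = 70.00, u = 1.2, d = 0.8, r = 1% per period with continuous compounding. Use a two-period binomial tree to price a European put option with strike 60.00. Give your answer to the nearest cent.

Risk-neutral probability p = (e^0.01 − 0.8)/(1.2 − 0.8) = 0.2101/0.4000 = 0.5251
Terminal stock prices: S_uu = 100.8, S_ud = 67.2, S_dd = 44.8
Terminal payoffs (K − S): max(-40.8, 0) = 0, max(-7.2, 0) = 0, max(15.2, 0) = 15.2
Node u (S = 84): V_u = e^(−0.01)·[0.5251·0.0000 + 0.4749·0.0000] = 0.0000
Node d (S = 56): V_d = e^(−0.01)·[0.5251·0.0000 + 0.4749·15.2000] = 7.1463
Node 0 (S = 70): V_0 = e^(−0.01)·[0.5251·0.0000 + 0.4749·7.1463] = 3.3598

3.36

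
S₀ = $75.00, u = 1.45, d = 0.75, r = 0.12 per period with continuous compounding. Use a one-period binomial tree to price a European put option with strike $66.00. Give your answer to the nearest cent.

Risk-neutral probability p = (e^0.12 − 0.75)/(1.45 − 0.75) = 0.3775/0.7000 = 0.5393
Terminal stock prices: S_u = 108.8, S_d = 56.25
Terminal payoffs (K − S): max(-42.75, 0) = 0, max(9.75, 0) = 9.75
Node 0 (S = 75): V_0 = e^(−0.12)·[0.5393·0.0000 + 0.4607·9.7500] = 3.9841

$3.98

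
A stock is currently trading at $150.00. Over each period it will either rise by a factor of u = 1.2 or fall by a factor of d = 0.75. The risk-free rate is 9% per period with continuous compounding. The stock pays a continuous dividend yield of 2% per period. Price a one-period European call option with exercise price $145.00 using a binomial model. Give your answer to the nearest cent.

Per-period risk-free factor R = e^0.09 = 1.0942; dividend-adjusted growth = e^(0.09−0.02) = 1.0725.
Risk-neutral probability p = (1.0725 − 0.75)/(1.2 − 0.75) = 0.3225/0.4500 = 0.7167
Terminal stock prices: S_u = 180, S_d = 112.5
Terminal payoffs (S − K): max(35, 0) = 35, max(-32.5, 0) = 0
Node 0 (S = 150): V_0 = e^(−0.09)·[0.7167·35.0000 + 0.2833·0.0000] = 22.9250

$22.93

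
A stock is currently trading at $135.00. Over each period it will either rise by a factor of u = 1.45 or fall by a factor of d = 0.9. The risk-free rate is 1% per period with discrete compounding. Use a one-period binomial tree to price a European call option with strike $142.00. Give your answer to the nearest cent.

Risk-neutral probability p = (1 + 0.01 − 0.9)/(1.45 − 0.9) = 0.1100/0.5500 = 0.2000
Terminal stock prices: S_u = 195.8, S_d = 121.5
Terminal payoffs (S − K): max(53.75, 0) = 53.75, max(-20.5, 0) = 0
Node 0 (S = 135): V_0 = 1/1.01·[0.2000·53.7500 + 0.8000·0.0000] = 10.6436

$10.64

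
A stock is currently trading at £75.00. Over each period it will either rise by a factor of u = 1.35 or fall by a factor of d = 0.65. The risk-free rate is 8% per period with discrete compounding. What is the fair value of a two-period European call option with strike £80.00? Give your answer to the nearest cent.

Risk-neutral probability p = (1 + 0.08 − 0.65)/(1.35 − 0.65) = 0.4300/0.7000 = 0.6143
Terminal stock prices: S_uu = 136.7, S_ud = 65.81, S_dd = 31.69
Terminal payoffs (S − K): max(56.69, 0) = 56.69, max(-14.19, 0) = 0, max(-48.31, 0) = 0
Node u (S = 101.2): V_u = 1/1.08·[0.6143·56.6875 + 0.3857·0.0000] = 32.2429
Node d (S = 48.75): V_d = 1/1.08·[0.6143·0.0000 + 0.3857·0.0000] = 0.0000
Node 0 (S = 75): V_0 = 1/1.08·[0.6143·32.2429 + 0.3857·0.0000] = 18.3392

£18.34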